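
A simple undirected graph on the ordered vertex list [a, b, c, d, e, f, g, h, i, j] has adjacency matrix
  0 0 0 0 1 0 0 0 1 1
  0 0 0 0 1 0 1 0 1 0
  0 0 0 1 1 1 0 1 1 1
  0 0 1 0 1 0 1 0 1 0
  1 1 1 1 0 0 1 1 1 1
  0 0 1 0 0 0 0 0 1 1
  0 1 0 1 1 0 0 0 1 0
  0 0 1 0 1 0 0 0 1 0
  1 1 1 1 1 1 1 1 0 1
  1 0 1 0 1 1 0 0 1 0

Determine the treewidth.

3

A width-3 tree decomposition is:
Bags: B1 = {d, e, g, i}  B2 = {c, d, e, i}  B3 = {b, e, g, i}  B4 = {c, e, h, i}  B5 = {c, e, i, j}  B6 = {a, e, i, j}  B7 = {c, f, i, j}
Tree: B1–B2, B1–B3, B2–B4, B4–B5, B5–B6, B5–B7
The largest bag has 4 vertices, giving width 3; this decomposition certifies tw(G) ≤ 3. Conversely, {d, e, g, i} is a clique of size 4, and the vertices of any clique must share a bag in every tree decomposition; so some bag has ≥ 4 vertices and tw(G) ≥ 3. Hence tw(G) = 3 exactly.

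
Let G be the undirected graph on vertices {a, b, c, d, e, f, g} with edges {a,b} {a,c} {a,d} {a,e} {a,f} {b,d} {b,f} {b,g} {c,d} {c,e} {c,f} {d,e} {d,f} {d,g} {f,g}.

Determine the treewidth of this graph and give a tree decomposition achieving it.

Treewidth 3.
Bags: B1 = {a, b, d, f}  B2 = {a, c, d, f}  B3 = {b, d, f, g}  B4 = {a, c, d, e}
Tree: B1–B2, B1–B3, B2–B4

The largest bag has 4 vertices, giving width 3; this decomposition certifies tw(G) ≤ 3. On the other hand G contains the 4-clique {a, c, d, e}. A clique must lie in a single bag of any decomposition, so no decomposition can have width below 3. The upper and lower bounds meet at 3, so that is the treewidth.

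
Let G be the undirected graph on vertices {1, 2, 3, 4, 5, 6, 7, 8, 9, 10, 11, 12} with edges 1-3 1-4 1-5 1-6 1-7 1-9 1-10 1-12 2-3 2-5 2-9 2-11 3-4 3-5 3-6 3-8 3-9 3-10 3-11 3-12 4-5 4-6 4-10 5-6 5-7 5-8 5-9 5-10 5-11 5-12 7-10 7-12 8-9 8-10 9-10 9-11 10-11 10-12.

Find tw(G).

4

A width-4 tree decomposition is:
Bags: B1 = {2, 3, 5, 9, 11}  B2 = {3, 5, 9, 10, 11}  B3 = {1, 3, 5, 9, 10}  B4 = {1, 3, 5, 10, 12}  B5 = {1, 3, 4, 5, 10}  B6 = {1, 5, 7, 10, 12}  B7 = {1, 3, 4, 5, 6}  B8 = {3, 5, 8, 9, 10}
Tree: B1–B2, B2–B3, B3–B4, B3–B5, B4–B6, B5–B7, B2–B8
Each bag holds 5 vertices, so the decomposition has width 4, which upper-bounds the treewidth. For the lower bound, the 5 vertices {2, 3, 5, 9, 11} are pairwise adjacent, and any tree decomposition puts a clique entirely inside one bag — forcing width ≥ 4. The upper and lower bounds meet at 4, so that is the treewidth.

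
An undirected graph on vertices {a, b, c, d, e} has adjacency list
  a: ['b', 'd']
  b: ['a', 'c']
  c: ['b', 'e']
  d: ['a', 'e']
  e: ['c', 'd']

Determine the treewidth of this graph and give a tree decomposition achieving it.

The largest bag has 3 vertices, giving width 2; this decomposition certifies tw(G) ≤ 2. For the lower bound, G contains the cycle a–b–c–e–d–a, so G is not a forest; only forests have treewidth ≤ 1, hence tw(G) ≥ 2. Combining the bounds, tw(G) = 2.

Treewidth 2.
One optimal decomposition is:
Bags: B1 = {a, b, c}  B2 = {a, c, e}  B3 = {a, d, e}
Tree: B1–B2, B2–B3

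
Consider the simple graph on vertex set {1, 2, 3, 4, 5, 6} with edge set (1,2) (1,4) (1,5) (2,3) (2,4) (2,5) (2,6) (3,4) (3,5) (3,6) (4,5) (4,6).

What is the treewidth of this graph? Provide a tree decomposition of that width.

Treewidth 3.
One such decomposition:
Bags: B1 = {1, 2, 4, 5}  B2 = {2, 3, 4, 5}  B3 = {2, 3, 4, 6}
Tree: B1–B2, B2–B3

Every bag has size at most 4, so the width is 4 − 1 = 3 and tw(G) ≤ 3. Conversely, {1, 2, 4, 5} is a clique of size 4, and the vertices of any clique must share a bag in every tree decomposition; so some bag has ≥ 4 vertices and tw(G) ≥ 3. Combining the bounds, tw(G) = 3.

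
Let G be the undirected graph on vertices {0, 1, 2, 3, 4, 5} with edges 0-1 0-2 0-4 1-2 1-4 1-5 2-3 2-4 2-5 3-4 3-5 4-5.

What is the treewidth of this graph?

3

A width-3 tree decomposition is:
Bags: B1 = {2, 3, 4, 5}  B2 = {1, 2, 4, 5}  B3 = {0, 1, 2, 4}
Tree: B1–B2, B2–B3
Each bag holds 4 vertices, so the decomposition has width 3, which upper-bounds the treewidth. On the other hand G contains the 4-clique {0, 1, 2, 4}. A clique must lie in a single bag of any decomposition, so no decomposition can have width below 3. The upper and lower bounds meet at 3, so that is the treewidth.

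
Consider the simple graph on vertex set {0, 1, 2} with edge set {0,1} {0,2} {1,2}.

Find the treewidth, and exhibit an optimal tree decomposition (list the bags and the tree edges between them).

A single bag containing all 3 vertices is trivially a valid decomposition of width 2. Conversely, {0, 1, 2} is a clique of size 3, and the vertices of any clique must share a bag in every tree decomposition; so some bag has ≥ 3 vertices and tw(G) ≥ 2. Hence tw(G) = 2 exactly.

Treewidth 2.
Bags: B1 = {0, 1, 2}
Tree: (single bag)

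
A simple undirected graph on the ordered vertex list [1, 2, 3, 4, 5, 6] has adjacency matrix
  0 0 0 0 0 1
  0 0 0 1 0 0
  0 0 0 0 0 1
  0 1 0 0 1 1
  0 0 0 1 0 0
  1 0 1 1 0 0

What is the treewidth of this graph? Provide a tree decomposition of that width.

Treewidth 1.
One such decomposition:
Bags: B1 = {2, 4}  B2 = {4, 6}  B3 = {1, 6}  B4 = {3, 6}  B5 = {4, 5}
Tree: B1–B2, B2–B3, B2–B4, B1–B5

Each bag holds 2 vertices, so the decomposition has width 1, which upper-bounds the treewidth. Since G has at least one edge (e.g. 4–2), it is not an edgeless graph, so tw(G) ≥ 1. Combining the bounds, tw(G) = 1.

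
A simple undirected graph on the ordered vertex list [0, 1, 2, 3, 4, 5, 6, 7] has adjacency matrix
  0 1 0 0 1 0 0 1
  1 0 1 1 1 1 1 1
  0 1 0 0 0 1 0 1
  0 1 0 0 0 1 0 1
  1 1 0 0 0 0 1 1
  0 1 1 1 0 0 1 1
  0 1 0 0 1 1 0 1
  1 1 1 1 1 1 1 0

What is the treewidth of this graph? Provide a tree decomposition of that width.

Treewidth 3.
One such decomposition:
Bags: B1 = {1, 4, 6, 7}  B2 = {1, 5, 6, 7}  B3 = {1, 3, 5, 7}  B4 = {0, 1, 4, 7}  B5 = {1, 2, 5, 7}
Tree: B1–B2, B2–B3, B1–B4, B3–B5

Every bag has size at most 4, so the width is 4 − 1 = 3 and tw(G) ≤ 3. On the other hand G contains the 4-clique {0, 1, 4, 7}. A clique must lie in a single bag of any decomposition, so no decomposition can have width below 3. The upper and lower bounds meet at 3, so that is the treewidth.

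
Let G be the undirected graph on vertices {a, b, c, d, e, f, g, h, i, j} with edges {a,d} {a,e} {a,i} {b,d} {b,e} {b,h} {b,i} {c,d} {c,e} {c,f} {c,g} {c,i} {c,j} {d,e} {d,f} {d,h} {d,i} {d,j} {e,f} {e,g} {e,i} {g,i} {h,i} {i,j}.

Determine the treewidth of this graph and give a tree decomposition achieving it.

Treewidth 3.
Bags: B1 = {c, d, e, i}  B2 = {a, d, e, i}  B3 = {b, d, e, i}  B4 = {b, d, h, i}  B5 = {c, d, e, f}  B6 = {c, e, g, i}  B7 = {c, d, i, j}
Tree: B1–B2, B2–B3, B3–B4, B1–B5, B1–B6, B1–B7

Every bag has size at most 4, so the width is 4 − 1 = 3 and tw(G) ≤ 3. On the other hand G contains the 4-clique {c, d, e, f}. A clique must lie in a single bag of any decomposition, so no decomposition can have width below 3. Combining the bounds, tw(G) = 3.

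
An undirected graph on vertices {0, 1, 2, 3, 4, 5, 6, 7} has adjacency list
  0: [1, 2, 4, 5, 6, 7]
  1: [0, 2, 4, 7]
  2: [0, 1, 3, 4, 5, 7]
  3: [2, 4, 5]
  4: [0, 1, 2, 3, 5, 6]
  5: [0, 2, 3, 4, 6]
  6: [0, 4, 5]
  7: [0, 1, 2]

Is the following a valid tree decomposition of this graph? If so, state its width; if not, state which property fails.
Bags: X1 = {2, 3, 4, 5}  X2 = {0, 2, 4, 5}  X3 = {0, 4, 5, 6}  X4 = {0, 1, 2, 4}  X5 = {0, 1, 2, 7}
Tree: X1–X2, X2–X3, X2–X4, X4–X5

Checking the three conditions: (i) the bags cover all of {0, 1, 2, 3, 4, 5, 6, 7}; (ii) for each edge, some bag contains both endpoints; (iii) the bags containing any fixed vertex form a subtree. All hold, so the decomposition is valid with width 4 − 1 = 3.

Yes; width 3.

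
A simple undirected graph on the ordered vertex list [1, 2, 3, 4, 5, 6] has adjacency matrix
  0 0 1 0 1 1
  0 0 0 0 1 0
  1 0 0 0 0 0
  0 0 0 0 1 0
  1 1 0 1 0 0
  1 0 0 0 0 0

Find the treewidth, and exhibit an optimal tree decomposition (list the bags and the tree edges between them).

The largest bag has 2 vertices, giving width 1; this decomposition certifies tw(G) ≤ 1. Since G has at least one edge (e.g. 3–1), it is not an edgeless graph, so tw(G) ≥ 1. Combining the bounds, tw(G) = 1.

Treewidth 1.
One optimal decomposition is:
Bags: B1 = {1, 3}  B2 = {1, 5}  B3 = {2, 5}  B4 = {4, 5}  B5 = {1, 6}
Tree: B1–B2, B2–B3, B3–B4, B1–B5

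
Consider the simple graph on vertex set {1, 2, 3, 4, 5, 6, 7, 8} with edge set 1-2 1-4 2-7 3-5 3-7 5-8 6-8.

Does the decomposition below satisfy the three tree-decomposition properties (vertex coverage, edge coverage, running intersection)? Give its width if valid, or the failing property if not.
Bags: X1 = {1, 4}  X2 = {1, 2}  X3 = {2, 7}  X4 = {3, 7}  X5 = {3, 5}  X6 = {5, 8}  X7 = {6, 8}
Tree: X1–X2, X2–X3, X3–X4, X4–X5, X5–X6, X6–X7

Checking the three conditions: (i) the bags cover all of {1, 2, 3, 4, 5, 6, 7, 8}; (ii) for each edge, some bag contains both endpoints; (iii) the bags containing any fixed vertex form a subtree. All hold, so the decomposition is valid with width 2 − 1 = 1.

Yes; width 1.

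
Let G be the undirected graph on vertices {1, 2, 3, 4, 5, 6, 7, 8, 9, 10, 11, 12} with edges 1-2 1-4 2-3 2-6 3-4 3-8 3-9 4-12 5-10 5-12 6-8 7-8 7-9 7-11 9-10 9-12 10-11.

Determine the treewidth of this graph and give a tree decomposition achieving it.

Treewidth 3.
One such decomposition:
Bags: B1 = {1, 2, 4, 6}  B2 = {2, 3, 4, 6}  B3 = {3, 4, 6, 8}  B4 = {3, 4, 8, 12}  B5 = {3, 8, 9, 12}  B6 = {7, 8, 9, 12}  B7 = {5, 7, 9, 12}  B8 = {5, 7, 9, 10}  B9 = {5, 7, 10, 11}
Tree: B1–B2, B2–B3, B3–B4, B4–B5, B5–B6, B6–B7, B7–B8, B8–B9

The largest bag has 4 vertices, giving width 3; this decomposition certifies tw(G) ≤ 3. For the lower bound: the 4 vertex sets {1,2,6}, {4}, {3}, {7,8,9,12} are disjoint, each induces a connected subgraph, and every pair is joined by at least one edge of G. Contracting each set to a single vertex therefore yields K_{4} as a minor, and since treewidth is minor-monotone, tw(G) ≥ tw(K_{4}) = 3. The upper and lower bounds meet at 3, so that is the treewidth.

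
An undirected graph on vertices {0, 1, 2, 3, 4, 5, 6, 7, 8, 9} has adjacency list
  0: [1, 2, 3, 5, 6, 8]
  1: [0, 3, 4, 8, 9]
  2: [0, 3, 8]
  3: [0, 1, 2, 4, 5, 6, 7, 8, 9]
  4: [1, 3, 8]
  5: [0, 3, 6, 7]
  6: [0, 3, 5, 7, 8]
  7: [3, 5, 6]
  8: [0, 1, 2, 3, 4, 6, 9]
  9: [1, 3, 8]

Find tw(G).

3

A width-3 tree decomposition is:
Bags: B1 = {0, 3, 5, 6}  B2 = {0, 3, 6, 8}  B3 = {0, 1, 3, 8}  B4 = {1, 3, 4, 8}  B5 = {1, 3, 8, 9}  B6 = {3, 5, 6, 7}  B7 = {0, 2, 3, 8}
Tree: B1–B2, B2–B3, B3–B4, B3–B5, B1–B6, B2–B7
The largest bag has 4 vertices, giving width 3; this decomposition certifies tw(G) ≤ 3. Conversely, {0, 1, 3, 8} is a clique of size 4, and the vertices of any clique must share a bag in every tree decomposition; so some bag has ≥ 4 vertices and tw(G) ≥ 3. Therefore the treewidth is 3.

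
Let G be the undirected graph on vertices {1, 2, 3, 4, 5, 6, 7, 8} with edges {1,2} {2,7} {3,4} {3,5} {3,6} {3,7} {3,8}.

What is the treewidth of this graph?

1

A width-1 tree decomposition is:
Bags: B1 = {3, 7}  B2 = {3, 8}  B3 = {3, 4}  B4 = {2, 7}  B5 = {1, 2}  B6 = {3, 6}  B7 = {3, 5}
Tree: B1–B2, B2–B3, B1–B4, B4–B5, B2–B6, B2–B7
Every bag has size at most 2, so the width is 2 − 1 = 1 and tw(G) ≤ 1. Any graph with an edge has treewidth ≥ 1, and G has the edge 3–7. Therefore the treewidth is 1.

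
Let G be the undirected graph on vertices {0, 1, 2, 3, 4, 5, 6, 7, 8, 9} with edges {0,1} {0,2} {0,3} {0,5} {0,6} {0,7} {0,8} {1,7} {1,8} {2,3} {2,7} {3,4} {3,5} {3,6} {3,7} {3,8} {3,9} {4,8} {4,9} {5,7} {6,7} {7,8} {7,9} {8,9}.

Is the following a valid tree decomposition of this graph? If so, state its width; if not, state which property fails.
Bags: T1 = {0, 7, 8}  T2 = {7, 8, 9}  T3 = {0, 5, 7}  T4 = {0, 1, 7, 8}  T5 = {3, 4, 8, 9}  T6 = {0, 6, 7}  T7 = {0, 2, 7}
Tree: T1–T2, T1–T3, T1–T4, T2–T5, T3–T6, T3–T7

A tree decomposition must satisfy three properties: every vertex lies in some bag; for every edge, both endpoints lie together in some bag; and for every vertex, the bags containing it form a connected subtree. Here edge (3,0) lies in no bag, so the decomposition is invalid.

No — edge (3,0) lies in no bag.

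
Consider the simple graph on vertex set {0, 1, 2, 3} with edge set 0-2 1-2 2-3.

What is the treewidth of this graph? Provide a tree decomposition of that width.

Treewidth 1.
Bags: B1 = {0, 2}  B2 = {2, 3}  B3 = {1, 2}
Tree: B1–B2, B2–B3

Each bag holds 2 vertices, so the decomposition has width 1, which upper-bounds the treewidth. Since G has at least one edge (e.g. 0–2), it is not an edgeless graph, so tw(G) ≥ 1. Hence tw(G) = 1 exactly.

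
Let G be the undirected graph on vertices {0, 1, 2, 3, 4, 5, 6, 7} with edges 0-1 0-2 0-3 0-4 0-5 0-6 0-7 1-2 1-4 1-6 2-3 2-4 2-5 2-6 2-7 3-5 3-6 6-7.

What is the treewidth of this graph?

3

A width-3 tree decomposition is:
Bags: B1 = {0, 2, 6, 7}  B2 = {0, 2, 3, 6}  B3 = {0, 1, 2, 6}  B4 = {0, 1, 2, 4}  B5 = {0, 2, 3, 5}
Tree: B1–B2, B2–B3, B3–B4, B2–B5
Each bag holds 4 vertices, so the decomposition has width 3, which upper-bounds the treewidth. On the other hand G contains the 4-clique {0, 1, 2, 4}. A clique must lie in a single bag of any decomposition, so no decomposition can have width below 3. The upper and lower bounds meet at 3, so that is the treewidth.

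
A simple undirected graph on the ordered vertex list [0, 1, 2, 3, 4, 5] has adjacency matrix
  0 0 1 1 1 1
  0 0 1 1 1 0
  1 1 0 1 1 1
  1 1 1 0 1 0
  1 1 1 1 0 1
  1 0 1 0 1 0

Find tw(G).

A width-3 tree decomposition is:
Bags: B1 = {0, 2, 4, 5}  B2 = {0, 2, 3, 4}  B3 = {1, 2, 3, 4}
Tree: B1–B2, B2–B3
Each bag holds 4 vertices, so the decomposition has width 3, which upper-bounds the treewidth. On the other hand G contains the 4-clique {0, 2, 3, 4}. A clique must lie in a single bag of any decomposition, so no decomposition can have width below 3. Combining the bounds, tw(G) = 3.

3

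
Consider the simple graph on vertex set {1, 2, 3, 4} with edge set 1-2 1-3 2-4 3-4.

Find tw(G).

2

A width-2 tree decomposition is:
Bags: B1 = {1, 2, 3}  B2 = {2, 3, 4}
Tree: B1–B2
Every bag has size at most 3, so the width is 3 − 1 = 2 and tw(G) ≤ 2. The edges 3–1–2–4–3 form a cycle, so G is not a tree and its treewidth is at least 2. The upper and lower bounds meet at 2, so that is the treewidth.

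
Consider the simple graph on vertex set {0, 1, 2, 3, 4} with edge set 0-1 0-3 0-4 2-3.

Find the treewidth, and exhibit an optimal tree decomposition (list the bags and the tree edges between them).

The largest bag has 2 vertices, giving width 1; this decomposition certifies tw(G) ≤ 1. Any graph with an edge has treewidth ≥ 1, and G has the edge 0–1. The upper and lower bounds meet at 1, so that is the treewidth.

Treewidth 1.
One such decomposition:
Bags: B1 = {0, 1}  B2 = {0, 3}  B3 = {2, 3}  B4 = {0, 4}
Tree: B1–B2, B2–B3, B2–B4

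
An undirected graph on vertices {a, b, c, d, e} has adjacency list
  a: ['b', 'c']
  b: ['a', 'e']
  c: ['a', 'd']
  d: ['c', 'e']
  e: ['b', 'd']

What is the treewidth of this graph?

A width-2 tree decomposition is:
Bags: B1 = {b, d, e}  B2 = {b, c, d}  B3 = {a, b, c}
Tree: B1–B2, B2–B3
The largest bag has 3 vertices, giving width 2; this decomposition certifies tw(G) ≤ 2. The edges b–e–d–c–a–b form a cycle, so G is not a tree and its treewidth is at least 2. The upper and lower bounds meet at 2, so that is the treewidth.

2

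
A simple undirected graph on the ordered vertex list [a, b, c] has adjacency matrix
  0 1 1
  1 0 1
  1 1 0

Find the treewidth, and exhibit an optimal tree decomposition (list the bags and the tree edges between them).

A single bag containing all 3 vertices is trivially a valid decomposition of width 2. On the other hand G contains the 3-clique {a, b, c}. A clique must lie in a single bag of any decomposition, so no decomposition can have width below 2. Therefore the treewidth is 2.

Treewidth 2.
One optimal decomposition is:
Bags: B1 = {a, b, c}
Tree: (single bag)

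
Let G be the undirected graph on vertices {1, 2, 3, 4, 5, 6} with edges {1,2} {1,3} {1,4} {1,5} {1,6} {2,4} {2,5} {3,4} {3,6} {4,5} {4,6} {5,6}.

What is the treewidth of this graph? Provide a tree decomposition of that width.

Treewidth 3.
Bags: B1 = {1, 4, 5, 6}  B2 = {1, 2, 4, 5}  B3 = {1, 3, 4, 6}
Tree: B1–B2, B1–B3

Each bag holds 4 vertices, so the decomposition has width 3, which upper-bounds the treewidth. Conversely, {1, 3, 4, 6} is a clique of size 4, and the vertices of any clique must share a bag in every tree decomposition; so some bag has ≥ 4 vertices and tw(G) ≥ 3. Hence tw(G) = 3 exactly.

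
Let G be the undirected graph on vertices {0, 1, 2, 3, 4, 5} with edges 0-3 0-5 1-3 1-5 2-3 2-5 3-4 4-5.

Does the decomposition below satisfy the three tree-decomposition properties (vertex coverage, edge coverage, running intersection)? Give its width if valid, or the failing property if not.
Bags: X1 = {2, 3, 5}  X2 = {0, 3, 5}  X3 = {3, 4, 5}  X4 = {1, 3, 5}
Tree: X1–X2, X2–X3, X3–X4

Yes; width 2.

Checking the three conditions: (i) the bags cover all of {0, 1, 2, 3, 4, 5}; (ii) for each edge, some bag contains both endpoints; (iii) the bags containing any fixed vertex form a subtree. All hold, so the decomposition is valid with width 3 − 1 = 2.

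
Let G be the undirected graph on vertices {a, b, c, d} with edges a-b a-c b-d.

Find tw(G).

A width-1 tree decomposition is:
Bags: B1 = {b, d}  B2 = {a, b}  B3 = {a, c}
Tree: B1–B2, B2–B3
Each bag holds 2 vertices, so the decomposition has width 1, which upper-bounds the treewidth. Since G has at least one edge (e.g. b–d), it is not an edgeless graph, so tw(G) ≥ 1. Combining the bounds, tw(G) = 1.

1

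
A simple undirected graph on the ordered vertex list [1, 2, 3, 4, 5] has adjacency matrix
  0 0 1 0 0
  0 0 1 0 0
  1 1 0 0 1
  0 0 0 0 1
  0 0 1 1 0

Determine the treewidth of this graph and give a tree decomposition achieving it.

Every bag has size at most 2, so the width is 2 − 1 = 1 and tw(G) ≤ 1. Any graph with an edge has treewidth ≥ 1, and G has the edge 3–1. Therefore the treewidth is 1.

Treewidth 1.
Bags: B1 = {1, 3}  B2 = {2, 3}  B3 = {3, 5}  B4 = {4, 5}
Tree: B1–B2, B1–B3, B3–B4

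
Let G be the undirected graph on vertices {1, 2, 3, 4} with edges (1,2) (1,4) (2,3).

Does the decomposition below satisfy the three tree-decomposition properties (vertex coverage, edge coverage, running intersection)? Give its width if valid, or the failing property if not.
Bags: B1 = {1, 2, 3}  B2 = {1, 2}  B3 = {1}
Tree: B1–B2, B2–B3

No — vertex 4 appears in no bag.

A tree decomposition must satisfy three properties: every vertex lies in some bag; for every edge, both endpoints lie together in some bag; and for every vertex, the bags containing it form a connected subtree. Here vertex 4 appears in no bag, so the decomposition is invalid.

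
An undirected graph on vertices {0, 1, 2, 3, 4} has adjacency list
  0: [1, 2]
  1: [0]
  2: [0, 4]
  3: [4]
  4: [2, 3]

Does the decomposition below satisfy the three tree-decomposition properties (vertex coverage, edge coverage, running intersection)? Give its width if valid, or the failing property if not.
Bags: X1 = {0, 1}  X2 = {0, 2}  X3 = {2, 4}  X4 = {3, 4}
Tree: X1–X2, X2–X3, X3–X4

Yes; width 1.

Every vertex of G appears in some bag (union = {0, 1, 2, 3, 4}); every edge is covered by a bag; and for each vertex v the set of bags containing v is connected in the bag tree. The decomposition is therefore valid. The largest bag has 2 vertices, so the width is 1.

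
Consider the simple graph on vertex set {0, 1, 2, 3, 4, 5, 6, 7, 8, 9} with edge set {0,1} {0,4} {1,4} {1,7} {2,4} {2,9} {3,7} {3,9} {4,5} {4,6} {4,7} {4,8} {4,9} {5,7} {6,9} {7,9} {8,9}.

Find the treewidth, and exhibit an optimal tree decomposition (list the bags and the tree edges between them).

Treewidth 2.
One such decomposition:
Bags: B1 = {4, 8, 9}  B2 = {4, 7, 9}  B3 = {4, 6, 9}  B4 = {2, 4, 9}  B5 = {1, 4, 7}  B6 = {4, 5, 7}  B7 = {0, 1, 4}  B8 = {3, 7, 9}
Tree: B1–B2, B2–B3, B2–B4, B2–B5, B2–B6, B5–B7, B2–B8

Each bag holds 3 vertices, so the decomposition has width 2, which upper-bounds the treewidth. Conversely, {3, 7, 9} is a clique of size 3, and the vertices of any clique must share a bag in every tree decomposition; so some bag has ≥ 3 vertices and tw(G) ≥ 2. Hence tw(G) = 2 exactly.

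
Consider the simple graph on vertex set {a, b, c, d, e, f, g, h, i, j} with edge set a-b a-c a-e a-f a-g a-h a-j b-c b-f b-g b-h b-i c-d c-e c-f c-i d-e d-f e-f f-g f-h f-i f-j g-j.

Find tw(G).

A width-3 tree decomposition is:
Bags: B1 = {a, b, c, f}  B2 = {a, b, f, g}  B3 = {a, b, f, h}  B4 = {a, f, g, j}  B5 = {b, c, f, i}  B6 = {a, c, e, f}  B7 = {c, d, e, f}
Tree: B1–B2, B2–B3, B2–B4, B1–B5, B1–B6, B6–B7
Each bag holds 4 vertices, so the decomposition has width 3, which upper-bounds the treewidth. For the lower bound, the 4 vertices {c, d, e, f} are pairwise adjacent, and any tree decomposition puts a clique entirely inside one bag — forcing width ≥ 3. Therefore the treewidth is 3.

3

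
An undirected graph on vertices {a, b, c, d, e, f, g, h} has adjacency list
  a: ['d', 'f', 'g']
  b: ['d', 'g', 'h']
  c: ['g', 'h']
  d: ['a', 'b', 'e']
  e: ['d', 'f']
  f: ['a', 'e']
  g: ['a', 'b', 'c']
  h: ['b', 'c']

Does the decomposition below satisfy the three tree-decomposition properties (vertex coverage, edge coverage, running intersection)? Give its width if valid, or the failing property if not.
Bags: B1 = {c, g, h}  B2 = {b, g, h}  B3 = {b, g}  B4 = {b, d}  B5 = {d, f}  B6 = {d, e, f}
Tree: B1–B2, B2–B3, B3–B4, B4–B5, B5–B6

No — vertex a appears in no bag.

A tree decomposition must satisfy three properties: every vertex lies in some bag; for every edge, both endpoints lie together in some bag; and for every vertex, the bags containing it form a connected subtree. Here vertex a appears in no bag, so the decomposition is invalid.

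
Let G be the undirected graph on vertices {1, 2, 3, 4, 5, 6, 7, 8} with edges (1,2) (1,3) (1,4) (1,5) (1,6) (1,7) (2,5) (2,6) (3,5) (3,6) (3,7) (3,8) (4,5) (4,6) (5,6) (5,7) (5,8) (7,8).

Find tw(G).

3

A width-3 tree decomposition is:
Bags: B1 = {1, 3, 5, 7}  B2 = {1, 3, 5, 6}  B3 = {1, 4, 5, 6}  B4 = {3, 5, 7, 8}  B5 = {1, 2, 5, 6}
Tree: B1–B2, B2–B3, B1–B4, B3–B5
The largest bag has 4 vertices, giving width 3; this decomposition certifies tw(G) ≤ 3. Conversely, {3, 5, 7, 8} is a clique of size 4, and the vertices of any clique must share a bag in every tree decomposition; so some bag has ≥ 4 vertices and tw(G) ≥ 3. Therefore the treewidth is 3.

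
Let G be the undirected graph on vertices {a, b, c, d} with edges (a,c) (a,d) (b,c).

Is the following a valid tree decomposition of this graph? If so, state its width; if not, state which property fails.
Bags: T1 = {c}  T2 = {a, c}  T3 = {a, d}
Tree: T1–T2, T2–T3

No — vertex b appears in no bag.

A tree decomposition must satisfy three properties: every vertex lies in some bag; for every edge, both endpoints lie together in some bag; and for every vertex, the bags containing it form a connected subtree. Here vertex b appears in no bag, so the decomposition is invalid.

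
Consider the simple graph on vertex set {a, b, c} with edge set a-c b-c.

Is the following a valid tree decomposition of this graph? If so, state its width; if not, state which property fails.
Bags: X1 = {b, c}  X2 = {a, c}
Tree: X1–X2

Yes; width 1.

Checking the three conditions: (i) the bags cover all of {a, b, c}; (ii) for each edge, some bag contains both endpoints; (iii) the bags containing any fixed vertex form a subtree. All hold, so the decomposition is valid with width 2 − 1 = 1.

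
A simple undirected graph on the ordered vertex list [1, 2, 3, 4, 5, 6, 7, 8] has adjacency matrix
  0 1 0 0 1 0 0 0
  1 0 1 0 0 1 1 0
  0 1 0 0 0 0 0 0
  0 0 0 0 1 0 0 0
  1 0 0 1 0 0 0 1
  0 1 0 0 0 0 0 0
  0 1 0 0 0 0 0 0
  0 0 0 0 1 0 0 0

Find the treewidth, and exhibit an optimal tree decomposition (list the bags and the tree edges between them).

Treewidth 1.
One optimal decomposition is:
Bags: B1 = {4, 5}  B2 = {5, 8}  B3 = {1, 5}  B4 = {1, 2}  B5 = {2, 7}  B6 = {2, 6}  B7 = {2, 3}
Tree: B1–B2, B1–B3, B3–B4, B4–B5, B5–B6, B6–B7

Each bag holds 2 vertices, so the decomposition has width 1, which upper-bounds the treewidth. Since G has at least one edge (e.g. 5–4), it is not an edgeless graph, so tw(G) ≥ 1. Therefore the treewidth is 1.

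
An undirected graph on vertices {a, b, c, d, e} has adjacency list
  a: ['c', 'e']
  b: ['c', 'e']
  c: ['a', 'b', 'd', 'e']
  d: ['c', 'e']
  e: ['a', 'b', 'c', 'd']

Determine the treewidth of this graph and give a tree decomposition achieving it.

Every bag has size at most 3, so the width is 3 − 1 = 2 and tw(G) ≤ 2. Conversely, {c, d, e} is a clique of size 3, and the vertices of any clique must share a bag in every tree decomposition; so some bag has ≥ 3 vertices and tw(G) ≥ 2. Therefore the treewidth is 2.

Treewidth 2.
One optimal decomposition is:
Bags: B1 = {a, c, e}  B2 = {b, c, e}  B3 = {c, d, e}
Tree: B1–B2, B2–B3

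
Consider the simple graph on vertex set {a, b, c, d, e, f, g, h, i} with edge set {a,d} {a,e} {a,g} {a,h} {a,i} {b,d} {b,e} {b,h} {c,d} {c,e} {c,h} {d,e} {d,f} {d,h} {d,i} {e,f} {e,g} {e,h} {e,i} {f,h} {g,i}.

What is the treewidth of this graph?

A width-3 tree decomposition is:
Bags: B1 = {c, d, e, h}  B2 = {a, d, e, h}  B3 = {b, d, e, h}  B4 = {d, e, f, h}  B5 = {a, d, e, i}  B6 = {a, e, g, i}
Tree: B1–B2, B1–B3, B2–B4, B2–B5, B5–B6
The largest bag has 4 vertices, giving width 3; this decomposition certifies tw(G) ≤ 3. Conversely, {d, e, f, h} is a clique of size 4, and the vertices of any clique must share a bag in every tree decomposition; so some bag has ≥ 4 vertices and tw(G) ≥ 3. Hence tw(G) = 3 exactly.

3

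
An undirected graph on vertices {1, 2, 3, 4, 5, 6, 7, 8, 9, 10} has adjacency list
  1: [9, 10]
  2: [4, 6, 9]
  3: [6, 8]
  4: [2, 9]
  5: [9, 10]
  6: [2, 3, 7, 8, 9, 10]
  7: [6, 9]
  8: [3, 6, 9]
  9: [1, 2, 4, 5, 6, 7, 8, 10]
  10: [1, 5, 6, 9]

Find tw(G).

2

A width-2 tree decomposition is:
Bags: B1 = {2, 6, 9}  B2 = {6, 7, 9}  B3 = {6, 9, 10}  B4 = {6, 8, 9}  B5 = {3, 6, 8}  B6 = {2, 4, 9}  B7 = {5, 9, 10}  B8 = {1, 9, 10}
Tree: B1–B2, B1–B3, B2–B4, B4–B5, B1–B6, B3–B7, B3–B8
The largest bag has 3 vertices, giving width 2; this decomposition certifies tw(G) ≤ 2. For the lower bound, the 3 vertices {1, 9, 10} are pairwise adjacent, and any tree decomposition puts a clique entirely inside one bag — forcing width ≥ 2. Hence tw(G) = 2 exactly.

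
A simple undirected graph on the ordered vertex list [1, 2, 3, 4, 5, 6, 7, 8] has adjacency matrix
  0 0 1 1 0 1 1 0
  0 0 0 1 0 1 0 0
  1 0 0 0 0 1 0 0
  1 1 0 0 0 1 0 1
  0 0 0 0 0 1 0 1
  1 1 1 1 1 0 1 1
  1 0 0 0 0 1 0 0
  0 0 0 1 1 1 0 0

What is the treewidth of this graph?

2

A width-2 tree decomposition is:
Bags: B1 = {1, 4, 6}  B2 = {1, 3, 6}  B3 = {1, 6, 7}  B4 = {4, 6, 8}  B5 = {5, 6, 8}  B6 = {2, 4, 6}
Tree: B1–B2, B1–B3, B1–B4, B4–B5, B4–B6
The largest bag has 3 vertices, giving width 2; this decomposition certifies tw(G) ≤ 2. On the other hand G contains the 3-clique {4, 6, 8}. A clique must lie in a single bag of any decomposition, so no decomposition can have width below 2. Hence tw(G) = 2 exactly.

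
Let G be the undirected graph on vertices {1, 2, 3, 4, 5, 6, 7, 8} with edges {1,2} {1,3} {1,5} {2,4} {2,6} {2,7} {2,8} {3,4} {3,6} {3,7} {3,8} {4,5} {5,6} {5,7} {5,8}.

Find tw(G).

A width-3 tree decomposition is:
Bags: B1 = {2, 3, 5, 8}  B2 = {2, 3, 4, 5}  B3 = {2, 3, 5, 6}  B4 = {2, 3, 5, 7}  B5 = {1, 2, 3, 5}
Tree: B1–B2, B2–B3, B3–B4, B4–B5
The largest bag has 4 vertices, giving width 3; this decomposition certifies tw(G) ≤ 3. For the lower bound: the 4 vertex sets {2,8}, {4,5}, {3}, {6} are disjoint, each induces a connected subgraph, and every pair is joined by at least one edge of G. Contracting each set to a single vertex therefore yields K_{4} as a minor, and since treewidth is minor-monotone, tw(G) ≥ tw(K_{4}) = 3. Combining the bounds, tw(G) = 3.

3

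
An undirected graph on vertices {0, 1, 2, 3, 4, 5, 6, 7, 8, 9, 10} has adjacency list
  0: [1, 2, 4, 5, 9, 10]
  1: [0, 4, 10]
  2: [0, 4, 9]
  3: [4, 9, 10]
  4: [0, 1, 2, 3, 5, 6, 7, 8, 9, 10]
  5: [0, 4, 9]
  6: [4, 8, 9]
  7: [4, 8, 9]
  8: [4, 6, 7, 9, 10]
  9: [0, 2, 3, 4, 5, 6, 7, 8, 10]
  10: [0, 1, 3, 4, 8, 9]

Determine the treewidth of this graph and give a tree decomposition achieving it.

Every bag has size at most 4, so the width is 4 − 1 = 3 and tw(G) ≤ 3. On the other hand G contains the 4-clique {0, 1, 4, 10}. A clique must lie in a single bag of any decomposition, so no decomposition can have width below 3. Therefore the treewidth is 3.

Treewidth 3.
One such decomposition:
Bags: B1 = {3, 4, 9, 10}  B2 = {0, 4, 9, 10}  B3 = {4, 8, 9, 10}  B4 = {0, 2, 4, 9}  B5 = {0, 1, 4, 10}  B6 = {4, 6, 8, 9}  B7 = {4, 7, 8, 9}  B8 = {0, 4, 5, 9}
Tree: B1–B2, B1–B3, B2–B4, B2–B5, B3–B6, B3–B7, B2–B8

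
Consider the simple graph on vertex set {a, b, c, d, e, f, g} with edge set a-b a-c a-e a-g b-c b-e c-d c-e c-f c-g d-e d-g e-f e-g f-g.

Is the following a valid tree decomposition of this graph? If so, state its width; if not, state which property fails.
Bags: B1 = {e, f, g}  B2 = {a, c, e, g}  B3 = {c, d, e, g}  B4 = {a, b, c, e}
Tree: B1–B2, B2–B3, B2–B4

No — edge (c,f) lies in no bag.

A tree decomposition must satisfy three properties: every vertex lies in some bag; for every edge, both endpoints lie together in some bag; and for every vertex, the bags containing it form a connected subtree. Here edge (c,f) lies in no bag, so the decomposition is invalid.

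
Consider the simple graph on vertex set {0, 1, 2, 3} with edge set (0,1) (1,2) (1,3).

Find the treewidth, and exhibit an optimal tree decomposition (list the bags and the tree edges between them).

Every bag has size at most 2, so the width is 2 − 1 = 1 and tw(G) ≤ 1. Since G has at least one edge (e.g. 3–1), it is not an edgeless graph, so tw(G) ≥ 1. Therefore the treewidth is 1.

Treewidth 1.
One optimal decomposition is:
Bags: B1 = {1, 3}  B2 = {0, 1}  B3 = {1, 2}
Tree: B1–B2, B2–B3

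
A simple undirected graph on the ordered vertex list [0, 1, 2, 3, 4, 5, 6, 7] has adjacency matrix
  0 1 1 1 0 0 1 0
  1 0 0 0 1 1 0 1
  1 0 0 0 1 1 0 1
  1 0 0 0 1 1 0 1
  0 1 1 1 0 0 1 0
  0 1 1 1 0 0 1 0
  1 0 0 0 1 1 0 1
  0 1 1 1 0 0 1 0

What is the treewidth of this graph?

A width-4 tree decomposition is:
Bags: B1 = {0, 1, 2, 3, 6}  B2 = {1, 2, 3, 4, 6}  B3 = {1, 2, 3, 5, 6}  B4 = {1, 2, 3, 6, 7}
Tree: B1–B2, B2–B3, B3–B4
Each bag holds 5 vertices, so the decomposition has width 4, which upper-bounds the treewidth. For the lower bound: the 5 vertex sets {0,3}, {4,6}, {2,5}, {1}, {7} are disjoint, each induces a connected subgraph, and every pair is joined by at least one edge of G. Contracting each set to a single vertex therefore yields K_{5} as a minor, and since treewidth is minor-monotone, tw(G) ≥ tw(K_{5}) = 4. Hence tw(G) = 4 exactly.

4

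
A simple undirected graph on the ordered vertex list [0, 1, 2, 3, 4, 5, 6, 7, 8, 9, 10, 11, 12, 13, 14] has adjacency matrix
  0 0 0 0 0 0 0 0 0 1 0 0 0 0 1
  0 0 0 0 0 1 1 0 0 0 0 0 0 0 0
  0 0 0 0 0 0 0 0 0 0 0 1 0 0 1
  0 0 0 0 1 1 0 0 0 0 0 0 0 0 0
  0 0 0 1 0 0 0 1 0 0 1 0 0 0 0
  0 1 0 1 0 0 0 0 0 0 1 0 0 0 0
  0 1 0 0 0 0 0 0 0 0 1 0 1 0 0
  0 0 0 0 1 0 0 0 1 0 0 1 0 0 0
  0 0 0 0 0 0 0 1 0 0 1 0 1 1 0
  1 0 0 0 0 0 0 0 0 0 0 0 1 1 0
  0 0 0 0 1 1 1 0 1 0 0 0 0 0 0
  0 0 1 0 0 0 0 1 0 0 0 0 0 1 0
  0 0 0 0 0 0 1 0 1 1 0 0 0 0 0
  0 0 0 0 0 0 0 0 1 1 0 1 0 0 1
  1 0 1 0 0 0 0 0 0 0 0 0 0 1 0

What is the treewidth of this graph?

3

A width-3 tree decomposition is:
Bags: B1 = {0, 2, 9, 14}  B2 = {2, 9, 13, 14}  B3 = {2, 9, 11, 13}  B4 = {9, 11, 12, 13}  B5 = {8, 11, 12, 13}  B6 = {7, 8, 11, 12}  B7 = {6, 7, 8, 12}  B8 = {6, 7, 8, 10}  B9 = {4, 6, 7, 10}  B10 = {1, 4, 6, 10}  B11 = {1, 4, 5, 10}  B12 = {1, 3, 4, 5}
Tree: B1–B2, B2–B3, B3–B4, B4–B5, B5–B6, B6–B7, B7–B8, B8–B9, B9–B10, B10–B11, B11–B12
Every bag has size at most 4, so the width is 4 − 1 = 3 and tw(G) ≤ 3. For the lower bound: the 4 vertex sets {0,2,14}, {9}, {13}, {7,8,11,12} are disjoint, each induces a connected subgraph, and every pair is joined by at least one edge of G. Contracting each set to a single vertex therefore yields K_{4} as a minor, and since treewidth is minor-monotone, tw(G) ≥ tw(K_{4}) = 3. The upper and lower bounds meet at 3, so that is the treewidth.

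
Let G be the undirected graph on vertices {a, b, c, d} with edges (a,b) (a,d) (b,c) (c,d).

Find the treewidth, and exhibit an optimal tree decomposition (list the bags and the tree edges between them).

Treewidth 2.
One optimal decomposition is:
Bags: B1 = {b, c, d}  B2 = {a, b, d}
Tree: B1–B2

The largest bag has 3 vertices, giving width 2; this decomposition certifies tw(G) ≤ 2. Since d–c–b–a–d is a cycle in G, G is not acyclic. Forests are exactly the graphs of treewidth ≤ 1, so tw(G) ≥ 2. The upper and lower bounds meet at 2, so that is the treewidth.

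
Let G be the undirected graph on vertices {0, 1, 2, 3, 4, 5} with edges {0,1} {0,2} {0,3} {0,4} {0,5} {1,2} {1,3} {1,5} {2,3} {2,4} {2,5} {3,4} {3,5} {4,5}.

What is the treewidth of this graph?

4

A width-4 tree decomposition is:
Bags: B1 = {0, 2, 3, 4, 5}  B2 = {0, 1, 2, 3, 5}
Tree: B1–B2
The largest bag has 5 vertices, giving width 4; this decomposition certifies tw(G) ≤ 4. On the other hand G contains the 5-clique {0, 1, 2, 3, 5}. A clique must lie in a single bag of any decomposition, so no decomposition can have width below 4. Hence tw(G) = 4 exactly.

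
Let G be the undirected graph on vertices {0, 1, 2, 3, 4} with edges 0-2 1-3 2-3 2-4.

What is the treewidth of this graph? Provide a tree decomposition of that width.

The largest bag has 2 vertices, giving width 1; this decomposition certifies tw(G) ≤ 1. Any graph with an edge has treewidth ≥ 1, and G has the edge 3–2. Combining the bounds, tw(G) = 1.

Treewidth 1.
Bags: B1 = {2, 3}  B2 = {2, 4}  B3 = {1, 3}  B4 = {0, 2}
Tree: B1–B2, B1–B3, B1–B4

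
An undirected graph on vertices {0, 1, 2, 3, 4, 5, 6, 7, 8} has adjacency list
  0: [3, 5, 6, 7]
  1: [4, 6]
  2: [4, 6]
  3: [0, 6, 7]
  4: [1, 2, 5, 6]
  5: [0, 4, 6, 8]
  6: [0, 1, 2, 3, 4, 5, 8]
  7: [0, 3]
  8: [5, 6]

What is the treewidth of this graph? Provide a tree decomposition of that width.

Treewidth 2.
Bags: B1 = {1, 4, 6}  B2 = {4, 5, 6}  B3 = {0, 5, 6}  B4 = {0, 3, 6}  B5 = {5, 6, 8}  B6 = {2, 4, 6}  B7 = {0, 3, 7}
Tree: B1–B2, B2–B3, B3–B4, B2–B5, B1–B6, B4–B7

Each bag holds 3 vertices, so the decomposition has width 2, which upper-bounds the treewidth. On the other hand G contains the 3-clique {0, 3, 6}. A clique must lie in a single bag of any decomposition, so no decomposition can have width below 2. Combining the bounds, tw(G) = 2.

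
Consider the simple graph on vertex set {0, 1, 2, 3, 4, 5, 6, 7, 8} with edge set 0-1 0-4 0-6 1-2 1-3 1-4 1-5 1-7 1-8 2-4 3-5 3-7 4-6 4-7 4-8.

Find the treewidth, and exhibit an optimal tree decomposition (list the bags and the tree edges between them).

Treewidth 2.
Bags: B1 = {0, 1, 4}  B2 = {1, 4, 7}  B3 = {0, 4, 6}  B4 = {1, 3, 7}  B5 = {1, 3, 5}  B6 = {1, 2, 4}  B7 = {1, 4, 8}
Tree: B1–B2, B1–B3, B2–B4, B4–B5, B2–B6, B2–B7

The largest bag has 3 vertices, giving width 2; this decomposition certifies tw(G) ≤ 2. Conversely, {1, 3, 5} is a clique of size 3, and the vertices of any clique must share a bag in every tree decomposition; so some bag has ≥ 3 vertices and tw(G) ≥ 2. Hence tw(G) = 2 exactly.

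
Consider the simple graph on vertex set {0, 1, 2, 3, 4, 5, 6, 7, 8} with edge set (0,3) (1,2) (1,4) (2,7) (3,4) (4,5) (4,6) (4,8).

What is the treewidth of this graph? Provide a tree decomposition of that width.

Every bag has size at most 2, so the width is 2 − 1 = 1 and tw(G) ≤ 1. Any graph with an edge has treewidth ≥ 1, and G has the edge 2–7. The upper and lower bounds meet at 1, so that is the treewidth.

Treewidth 1.
One optimal decomposition is:
Bags: B1 = {2, 7}  B2 = {1, 2}  B3 = {1, 4}  B4 = {4, 5}  B5 = {3, 4}  B6 = {4, 6}  B7 = {0, 3}  B8 = {4, 8}
Tree: B1–B2, B2–B3, B3–B4, B4–B5, B4–B6, B5–B7, B3–B8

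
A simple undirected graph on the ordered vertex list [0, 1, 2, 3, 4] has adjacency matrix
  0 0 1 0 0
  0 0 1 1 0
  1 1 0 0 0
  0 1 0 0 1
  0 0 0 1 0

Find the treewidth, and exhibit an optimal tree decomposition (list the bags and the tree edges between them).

Treewidth 1.
One such decomposition:
Bags: B1 = {0, 2}  B2 = {1, 2}  B3 = {1, 3}  B4 = {3, 4}
Tree: B1–B2, B2–B3, B3–B4

Each bag holds 2 vertices, so the decomposition has width 1, which upper-bounds the treewidth. G has an edge, so its treewidth is at least 1. Therefore the treewidth is 1.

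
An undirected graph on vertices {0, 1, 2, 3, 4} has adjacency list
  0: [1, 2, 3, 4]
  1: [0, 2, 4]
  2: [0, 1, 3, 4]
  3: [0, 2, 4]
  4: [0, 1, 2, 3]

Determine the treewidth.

A width-3 tree decomposition is:
Bags: B1 = {0, 1, 2, 4}  B2 = {0, 2, 3, 4}
Tree: B1–B2
Every bag has size at most 4, so the width is 4 − 1 = 3 and tw(G) ≤ 3. On the other hand G contains the 4-clique {0, 1, 2, 4}. A clique must lie in a single bag of any decomposition, so no decomposition can have width below 3. Therefore the treewidth is 3.

3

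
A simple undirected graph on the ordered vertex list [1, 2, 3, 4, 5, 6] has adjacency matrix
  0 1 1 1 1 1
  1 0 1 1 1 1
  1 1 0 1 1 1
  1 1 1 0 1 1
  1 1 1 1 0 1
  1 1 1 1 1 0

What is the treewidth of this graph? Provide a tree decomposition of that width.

Treewidth 5.
Bags: B1 = {1, 2, 3, 4, 5, 6}
Tree: (single bag)

A single bag containing all 6 vertices is trivially a valid decomposition of width 5. On the other hand G contains the 6-clique {1, 2, 3, 4, 5, 6}. A clique must lie in a single bag of any decomposition, so no decomposition can have width below 5. Hence tw(G) = 5 exactly.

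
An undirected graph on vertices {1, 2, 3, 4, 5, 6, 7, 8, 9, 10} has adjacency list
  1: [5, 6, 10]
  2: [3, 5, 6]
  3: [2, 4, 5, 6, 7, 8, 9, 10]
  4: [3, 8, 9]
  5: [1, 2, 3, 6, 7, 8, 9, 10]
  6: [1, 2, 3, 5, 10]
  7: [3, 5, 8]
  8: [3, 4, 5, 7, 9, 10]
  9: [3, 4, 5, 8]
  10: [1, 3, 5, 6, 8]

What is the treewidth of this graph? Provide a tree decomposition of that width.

Treewidth 3.
One such decomposition:
Bags: B1 = {3, 5, 8, 10}  B2 = {3, 5, 7, 8}  B3 = {3, 5, 6, 10}  B4 = {3, 5, 8, 9}  B5 = {2, 3, 5, 6}  B6 = {3, 4, 8, 9}  B7 = {1, 5, 6, 10}
Tree: B1–B2, B1–B3, B1–B4, B3–B5, B4–B6, B3–B7

Every bag has size at most 4, so the width is 4 − 1 = 3 and tw(G) ≤ 3. Conversely, {1, 5, 6, 10} is a clique of size 4, and the vertices of any clique must share a bag in every tree decomposition; so some bag has ≥ 4 vertices and tw(G) ≥ 3. Hence tw(G) = 3 exactly.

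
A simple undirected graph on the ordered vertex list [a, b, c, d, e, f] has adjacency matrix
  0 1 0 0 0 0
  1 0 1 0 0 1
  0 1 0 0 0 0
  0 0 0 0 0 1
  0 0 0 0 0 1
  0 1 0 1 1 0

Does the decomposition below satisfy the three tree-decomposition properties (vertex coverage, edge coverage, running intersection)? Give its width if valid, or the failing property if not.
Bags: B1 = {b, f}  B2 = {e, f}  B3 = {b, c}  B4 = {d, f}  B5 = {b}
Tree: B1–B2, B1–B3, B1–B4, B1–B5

A tree decomposition must satisfy three properties: every vertex lies in some bag; for every edge, both endpoints lie together in some bag; and for every vertex, the bags containing it form a connected subtree. Here vertex a appears in no bag, so the decomposition is invalid.

No — vertex a appears in no bag.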